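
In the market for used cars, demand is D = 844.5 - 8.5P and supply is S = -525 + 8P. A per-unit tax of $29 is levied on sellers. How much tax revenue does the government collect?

Tax revenue = 18647/33

Pre-tax equilibrium: P* = 83, Q* = 139.
Tax on sellers shifts supply to S = -525 + 8(P − 29) = -757 + 8P.
844.5 - 8.5P = -757 + 8P gives buyer price Pb = 3203/33; sellers receive Ps = 3203/33 − 29 = 2246/33.
New quantity: Q = 844.5 − 8.5(3203/33) = 643/33.
Revenue = 29 × 643/33 = 18647/33.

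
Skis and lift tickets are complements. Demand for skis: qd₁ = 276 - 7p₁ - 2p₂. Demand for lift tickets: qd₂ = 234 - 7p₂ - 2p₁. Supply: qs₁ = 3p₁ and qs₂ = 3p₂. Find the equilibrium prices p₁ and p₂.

Market 1: 276 - 7p₁ - 2p₂ = 3p₁ → 10p₁ + 2p₂ = 276.
Market 2: 10p₂ + 2p₁ = 234.
Eliminating p₂: 10×(1) − 2×(2) gives 96p₁ = 2292, so p₁ = 23.875.
Back-substitute into (2): p₂ = (234 − 2×23.875) / 10 = 18.625.

p₁ = 23.875, p₂ = 18.625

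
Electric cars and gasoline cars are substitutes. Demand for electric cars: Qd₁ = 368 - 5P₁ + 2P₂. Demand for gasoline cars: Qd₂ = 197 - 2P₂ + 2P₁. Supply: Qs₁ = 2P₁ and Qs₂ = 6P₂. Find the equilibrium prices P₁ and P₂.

Market 1: 368 - 5P₁ + 2P₂ = 2P₁ → 7P₁ - 2P₂ = 368.
Market 2: 8P₂ - 2P₁ = 197.
Eliminating P₂: 8×(1) + 2×(2) gives 52P₁ = 3338, so P₁ = 1669/26.
Back-substitute into (2): P₂ = (197 + 2×1669/26) / 8 = 2115/52.

P₁ = 1669/26, P₂ = 2115/52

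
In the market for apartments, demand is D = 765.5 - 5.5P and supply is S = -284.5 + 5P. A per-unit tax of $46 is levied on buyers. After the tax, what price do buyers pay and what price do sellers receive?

Buyers pay 2560/21, sellers receive 1594/21

Pre-tax equilibrium: P* = 100, Q* = 215.5.
Tax on buyers shifts demand to D = 765.5 − 5.5(P + 46) = 512.5 - 5.5P.
512.5 - 5.5P = -284.5 + 5P gives seller price Ps = 1594/21; buyers pay Pb = 1594/21 + 46 = 2560/21.
New quantity: Q = 765.5 − 5.5(2560/21) = 3991/42.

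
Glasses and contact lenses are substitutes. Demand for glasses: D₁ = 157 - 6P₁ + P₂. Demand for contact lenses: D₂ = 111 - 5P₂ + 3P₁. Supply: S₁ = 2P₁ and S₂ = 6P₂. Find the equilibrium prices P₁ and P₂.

Market 1: 157 - 6P₁ + P₂ = 2P₁ → 8P₁ - P₂ = 157.
Market 2: 11P₂ - 3P₁ = 111.
Eliminating P₂: 11×(1) + 1×(2) gives 85P₁ = 1838, so P₁ = 1838/85.
Back-substitute into (2): P₂ = (111 + 3×1838/85) / 11 = 1359/85.

P₁ = 1838/85, P₂ = 1359/85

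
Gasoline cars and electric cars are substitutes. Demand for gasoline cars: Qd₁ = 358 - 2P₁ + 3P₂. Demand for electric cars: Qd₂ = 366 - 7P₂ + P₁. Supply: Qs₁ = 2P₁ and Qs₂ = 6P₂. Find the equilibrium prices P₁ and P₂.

P₁ = 5752/49, P₂ = 1822/49

Market 1: 358 - 2P₁ + 3P₂ = 2P₁ → 4P₁ - 3P₂ = 358.
Market 2: 13P₂ - P₁ = 366.
Eliminating P₂: 13×(1) + 3×(2) gives 49P₁ = 5752, so P₁ = 5752/49.
Back-substitute into (2): P₂ = (366 + 1×5752/49) / 13 = 1822/49.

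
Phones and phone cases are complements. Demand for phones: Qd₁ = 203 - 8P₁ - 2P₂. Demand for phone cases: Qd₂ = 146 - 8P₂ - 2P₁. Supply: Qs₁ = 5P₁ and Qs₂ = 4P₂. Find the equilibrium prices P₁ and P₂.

P₁ = 268/19, P₂ = 373/38

Market 1: 203 - 8P₁ - 2P₂ = 5P₁ → 13P₁ + 2P₂ = 203.
Market 2: 12P₂ + 2P₁ = 146.
Eliminating P₂: 12×(1) − 2×(2) gives 152P₁ = 2144, so P₁ = 268/19.
Back-substitute into (2): P₂ = (146 − 2×268/19) / 12 = 373/38.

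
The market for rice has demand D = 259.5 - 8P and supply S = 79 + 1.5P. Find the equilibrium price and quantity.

P* = 19, Q* = 107.5

Set D = S: 259.5 - 8P = 79 + 1.5P.
180.5 = 9.5P, so P* = 19.
Q* = 259.5 − 8(19) = 107.5.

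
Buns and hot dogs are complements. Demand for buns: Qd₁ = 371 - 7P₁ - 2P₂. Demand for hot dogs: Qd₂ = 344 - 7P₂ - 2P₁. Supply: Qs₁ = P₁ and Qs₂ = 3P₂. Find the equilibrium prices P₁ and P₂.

P₁ = 1511/38, P₂ = 1005/38

Market 1: 371 - 7P₁ - 2P₂ = P₁ → 8P₁ + 2P₂ = 371.
Market 2: 10P₂ + 2P₁ = 344.
Eliminating P₂: 10×(1) − 2×(2) gives 76P₁ = 3022, so P₁ = 1511/38.
Back-substitute into (2): P₂ = (344 − 2×1511/38) / 10 = 1005/38.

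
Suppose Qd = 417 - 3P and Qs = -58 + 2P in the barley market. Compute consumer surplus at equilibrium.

Equilibrium: 417 - 3P = -58 + 2P gives P* = 95, Q* = 132.
Demand choke price (Qd = 0): P = 139.
CS = ½(139 − 95)(132) = 2904.

Consumer surplus = 2904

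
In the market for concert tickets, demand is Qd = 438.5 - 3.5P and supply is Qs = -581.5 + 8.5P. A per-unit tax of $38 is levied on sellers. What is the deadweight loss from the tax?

Deadweight loss = 42959/24

Pre-tax equilibrium: P* = 85, Q* = 141.
Tax on sellers shifts supply to Qs = -581.5 + 8.5(P − 38) = -904.5 + 8.5P.
438.5 - 3.5P = -904.5 + 8.5P gives buyer price Pb = 1343/12; sellers receive Ps = 1343/12 − 38 = 887/12.
New quantity: Q = 438.5 − 3.5(1343/12) = 1123/24.
DWL = ½ × 38 × (141 − 1123/24) = 42959/24.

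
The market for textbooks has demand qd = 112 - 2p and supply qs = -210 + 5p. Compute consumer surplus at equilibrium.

Consumer surplus = 100

Equilibrium: 112 - 2p = -210 + 5p gives p* = 46, q* = 20.
Demand choke price (qd = 0): p = 56.
CS = ½(56 − 46)(20) = 100.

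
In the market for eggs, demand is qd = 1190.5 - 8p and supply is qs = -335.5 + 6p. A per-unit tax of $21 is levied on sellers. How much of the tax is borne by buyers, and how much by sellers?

Buyers bear $9, sellers bear $12

Pre-tax equilibrium: p* = 109, q* = 318.5.
Tax on sellers shifts supply to qs = -335.5 + 6(p − 21) = -461.5 + 6p.
1190.5 - 8p = -461.5 + 6p gives buyer price pb = 118; sellers receive ps = 118 − 21 = 97.
New quantity: q = 1190.5 − 8(118) = 246.5.
Buyer burden = 118 − 109 = 9; seller burden = 109 − 97 = 12.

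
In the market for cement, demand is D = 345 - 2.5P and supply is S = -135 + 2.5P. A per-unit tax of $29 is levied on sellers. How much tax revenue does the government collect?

Tax revenue = 1993.75

Pre-tax equilibrium: P* = 96, Q* = 105.
Tax on sellers shifts supply to S = -135 + 2.5(P − 29) = -207.5 + 2.5P.
345 - 2.5P = -207.5 + 2.5P gives buyer price Pb = 110.5; sellers receive Ps = 110.5 − 29 = 81.5.
New quantity: Q = 345 − 2.5(110.5) = 68.75.
Revenue = 29 × 68.75 = 1993.75.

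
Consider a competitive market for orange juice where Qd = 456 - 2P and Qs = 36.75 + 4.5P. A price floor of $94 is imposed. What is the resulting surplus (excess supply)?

Equilibrium price would be P* = 64.5, so the floor at 94 binds.
At P = 94: Qd = 268, Qs = 459.75.
Surplus = 459.75 − 268 = 191.75.

Surplus = 191.75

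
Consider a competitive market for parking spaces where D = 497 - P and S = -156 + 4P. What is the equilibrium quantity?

Q* = 366.4

Set D = S: 497 - P = -156 + 4P.
653 = 5P, so P* = 130.6.
Q* = 497 − 1(130.6) = 366.4.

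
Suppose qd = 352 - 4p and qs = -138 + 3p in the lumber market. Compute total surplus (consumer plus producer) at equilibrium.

Equilibrium: 352 - 4p = -138 + 3p gives p* = 70, q* = 72.
Demand choke price: p = 88; supply starts at p = 46.
CS = ½(88 − 70)(72) = 648; PS = ½(70 − 46)(72) = 864.

Total surplus = 1512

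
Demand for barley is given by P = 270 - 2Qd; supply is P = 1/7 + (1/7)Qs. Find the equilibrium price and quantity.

Set the two price expressions equal: 270 - 2Q = 1/7 + (1/7)Q.
1889/7 = (15/7)Q, so Q* = 1889/15.
P* = 270 − (2)(1889/15) = 272/15.

P* = 272/15, Q* = 1889/15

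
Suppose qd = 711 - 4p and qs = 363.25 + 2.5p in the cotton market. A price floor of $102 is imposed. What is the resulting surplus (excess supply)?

Equilibrium price would be p* = 53.5, so the floor at 102 binds.
At p = 102: qd = 303, qs = 618.25.
Surplus = 618.25 − 303 = 315.25.

Surplus = 315.25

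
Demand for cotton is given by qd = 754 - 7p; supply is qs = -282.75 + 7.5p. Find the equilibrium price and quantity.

p* = 71.5, q* = 253.5

Set qd = qs: 754 - 7p = -282.75 + 7.5p.
1036.75 = 14.5p, so p* = 71.5.
q* = 754 − 7(71.5) = 253.5.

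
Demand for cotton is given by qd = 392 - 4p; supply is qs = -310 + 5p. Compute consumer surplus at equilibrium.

Equilibrium: 392 - 4p = -310 + 5p gives p* = 78, q* = 80.
Demand choke price (qd = 0): p = 98.
CS = ½(98 − 78)(80) = 800.

Consumer surplus = 800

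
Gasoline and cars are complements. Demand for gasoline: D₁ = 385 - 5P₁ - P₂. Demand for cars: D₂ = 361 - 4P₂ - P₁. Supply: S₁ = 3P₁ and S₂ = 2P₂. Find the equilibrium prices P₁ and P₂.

Market 1: 385 - 5P₁ - P₂ = 3P₁ → 8P₁ + P₂ = 385.
Market 2: 6P₂ + P₁ = 361.
Eliminating P₂: 6×(1) − 1×(2) gives 47P₁ = 1949, so P₁ = 1949/47.
Back-substitute into (2): P₂ = (361 − 1×1949/47) / 6 = 2503/47.

P₁ = 1949/47, P₂ = 2503/47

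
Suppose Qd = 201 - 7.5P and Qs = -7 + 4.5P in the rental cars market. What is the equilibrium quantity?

Q* = 71

Set Qd = Qs: 201 - 7.5P = -7 + 4.5P.
208 = 12P, so P* = 52/3.
Q* = 201 − 7.5(52/3) = 71.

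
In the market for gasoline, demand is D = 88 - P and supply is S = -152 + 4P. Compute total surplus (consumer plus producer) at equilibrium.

Total surplus = 1000

Equilibrium: 88 - P = -152 + 4P gives P* = 48, Q* = 40.
Demand choke price: P = 88; supply starts at P = 38.
CS = ½(88 − 48)(40) = 800; PS = ½(48 − 38)(40) = 200.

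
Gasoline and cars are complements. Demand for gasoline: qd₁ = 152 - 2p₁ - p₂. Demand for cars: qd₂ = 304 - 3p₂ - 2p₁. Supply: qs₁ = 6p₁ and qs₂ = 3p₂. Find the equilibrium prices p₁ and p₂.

p₁ = 304/23, p₂ = 1064/23

Market 1: 152 - 2p₁ - p₂ = 6p₁ → 8p₁ + p₂ = 152.
Market 2: 6p₂ + 2p₁ = 304.
Eliminating p₂: 6×(1) − 1×(2) gives 46p₁ = 608, so p₁ = 304/23.
Back-substitute into (2): p₂ = (304 − 2×304/23) / 6 = 1064/23.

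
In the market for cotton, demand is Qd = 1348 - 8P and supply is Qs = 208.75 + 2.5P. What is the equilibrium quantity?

Set Qd = Qs: 1348 - 8P = 208.75 + 2.5P.
1139.25 = 10.5P, so P* = 108.5.
Q* = 1348 − 8(108.5) = 480.

Q* = 480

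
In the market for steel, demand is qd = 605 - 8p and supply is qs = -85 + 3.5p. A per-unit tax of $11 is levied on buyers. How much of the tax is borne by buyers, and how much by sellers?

Buyers bear 77/23, sellers bear 176/23

Pre-tax equilibrium: p* = 60, q* = 125.
Tax on buyers shifts demand to qd = 605 − 8(p + 11) = 517 - 8p.
517 - 8p = -85 + 3.5p gives seller price ps = 1204/23; buyers pay pb = 1204/23 + 11 = 1457/23.
New quantity: q = 605 − 8(1457/23) = 2259/23.
Buyer burden = 1457/23 − 60 = 77/23; seller burden = 60 − 1204/23 = 176/23.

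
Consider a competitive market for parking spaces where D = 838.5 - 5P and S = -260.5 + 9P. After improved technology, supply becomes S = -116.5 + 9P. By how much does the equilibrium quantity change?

Original equilibrium: P* = 78.5, Q* = 446.
New equilibrium: 838.5 - 5P = -116.5 + 9P, so 955 = 14P and P' = 955/14; Q' = 838.5 − 5(955/14) = 3482/7.
Change in quantity: 3482/7 − 446 = 360/7.

ΔQ = 360/7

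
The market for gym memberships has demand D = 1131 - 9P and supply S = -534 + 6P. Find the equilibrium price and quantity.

Set D = S: 1131 - 9P = -534 + 6P.
1665 = 15P, so P* = 111.
Q* = 1131 − 9(111) = 132.

P* = 111, Q* = 132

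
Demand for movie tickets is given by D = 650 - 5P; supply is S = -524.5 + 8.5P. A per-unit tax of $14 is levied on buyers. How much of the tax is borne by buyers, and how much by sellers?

Buyers bear 238/27, sellers bear 140/27

Pre-tax equilibrium: P* = 87, Q* = 215.
Tax on buyers shifts demand to D = 650 − 5(P + 14) = 580 - 5P.
580 - 5P = -524.5 + 8.5P gives seller price Ps = 2209/27; buyers pay Pb = 2209/27 + 14 = 2587/27.
New quantity: Q = 650 − 5(2587/27) = 4615/27.
Buyer burden = 2587/27 − 87 = 238/27; seller burden = 87 − 2209/27 = 140/27.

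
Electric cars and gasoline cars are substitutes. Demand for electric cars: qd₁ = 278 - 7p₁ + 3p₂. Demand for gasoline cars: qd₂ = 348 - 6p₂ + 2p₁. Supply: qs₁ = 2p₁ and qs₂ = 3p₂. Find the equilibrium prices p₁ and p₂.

Market 1: 278 - 7p₁ + 3p₂ = 2p₁ → 9p₁ - 3p₂ = 278.
Market 2: 9p₂ - 2p₁ = 348.
Eliminating p₂: 9×(1) + 3×(2) gives 75p₁ = 3546, so p₁ = 47.28.
Back-substitute into (2): p₂ = (348 + 2×47.28) / 9 = 3688/75.

p₁ = 47.28, p₂ = 3688/75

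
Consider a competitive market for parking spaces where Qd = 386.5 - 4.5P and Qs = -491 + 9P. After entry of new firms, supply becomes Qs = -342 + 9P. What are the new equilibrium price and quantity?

Original equilibrium: P* = 65, Q* = 94.
New equilibrium: 386.5 - 4.5P = -342 + 9P, so 728.5 = 13.5P and P' = 1457/27; Q' = 386.5 − 4.5(1457/27) = 431/3.

P' = 1457/27, Q' = 431/3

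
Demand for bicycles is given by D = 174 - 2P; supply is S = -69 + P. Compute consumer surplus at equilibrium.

Consumer surplus = 36

Equilibrium: 174 - 2P = -69 + P gives P* = 81, Q* = 12.
Demand choke price (D = 0): P = 87.
CS = ½(87 − 81)(12) = 36.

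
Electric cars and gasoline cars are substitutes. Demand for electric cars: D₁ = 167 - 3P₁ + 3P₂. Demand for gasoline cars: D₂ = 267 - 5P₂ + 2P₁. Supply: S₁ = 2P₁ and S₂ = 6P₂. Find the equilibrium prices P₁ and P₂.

P₁ = 2638/49, P₂ = 1669/49

Market 1: 167 - 3P₁ + 3P₂ = 2P₁ → 5P₁ - 3P₂ = 167.
Market 2: 11P₂ - 2P₁ = 267.
Eliminating P₂: 11×(1) + 3×(2) gives 49P₁ = 2638, so P₁ = 2638/49.
Back-substitute into (2): P₂ = (267 + 2×2638/49) / 11 = 1669/49.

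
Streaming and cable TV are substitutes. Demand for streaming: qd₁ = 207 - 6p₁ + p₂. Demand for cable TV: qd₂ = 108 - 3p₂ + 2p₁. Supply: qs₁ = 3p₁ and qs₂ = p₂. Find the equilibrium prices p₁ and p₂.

p₁ = 468/17, p₂ = 693/17

Market 1: 207 - 6p₁ + p₂ = 3p₁ → 9p₁ - p₂ = 207.
Market 2: 4p₂ - 2p₁ = 108.
Eliminating p₂: 4×(1) + 1×(2) gives 34p₁ = 936, so p₁ = 468/17.
Back-substitute into (2): p₂ = (108 + 2×468/17) / 4 = 693/17.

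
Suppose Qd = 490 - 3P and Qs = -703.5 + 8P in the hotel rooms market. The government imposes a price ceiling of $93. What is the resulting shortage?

Shortage = 170.5

Equilibrium price would be P* = 108.5, so the ceiling at 93 binds.
At P = 93: Qd = 490 − 3(93) = 211, Qs = -703.5 + 8(93) = 40.5.
Shortage = 211 − 40.5 = 170.5.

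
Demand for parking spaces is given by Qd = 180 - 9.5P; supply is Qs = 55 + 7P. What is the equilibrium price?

P* = 250/33

Set Qd = Qs: 180 - 9.5P = 55 + 7P.
125 = 16.5P, so P* = 250/33.
Q* = 180 − 9.5(250/33) = 3565/33.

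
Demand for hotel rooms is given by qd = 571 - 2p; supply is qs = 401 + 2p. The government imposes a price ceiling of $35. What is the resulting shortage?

Shortage = 30

Equilibrium price would be p* = 42.5, so the ceiling at 35 binds.
At p = 35: qd = 571 − 2(35) = 501, qs = 401 + 2(35) = 471.
Shortage = 501 − 471 = 30.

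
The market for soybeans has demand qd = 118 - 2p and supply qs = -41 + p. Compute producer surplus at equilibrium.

Equilibrium: 118 - 2p = -41 + p gives p* = 53, q* = 12.
Supply starts at p = 41 (where qs = 0).
PS = ½(53 − 41)(12) = 72.

Producer surplus = 72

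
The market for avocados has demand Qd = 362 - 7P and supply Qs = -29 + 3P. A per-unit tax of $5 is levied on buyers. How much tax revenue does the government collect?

Pre-tax equilibrium: P* = 39.1, Q* = 88.3.
Tax on buyers shifts demand to Qd = 362 − 7(P + 5) = 327 - 7P.
327 - 7P = -29 + 3P gives seller price Ps = 35.6; buyers pay Pb = 35.6 + 5 = 40.6.
New quantity: Q = 362 − 7(40.6) = 77.8.
Revenue = 5 × 77.8 = 389.

Tax revenue = 389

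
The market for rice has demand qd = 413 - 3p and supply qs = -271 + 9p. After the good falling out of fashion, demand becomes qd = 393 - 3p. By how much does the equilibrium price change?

Original equilibrium: p* = 57, q* = 242.
New equilibrium: 393 - 3p = -271 + 9p, so 664 = 12p and p' = 166/3; q' = 393 − 3(166/3) = 227.
Change in price: 166/3 − 57 = -5/3.

Δp = -5/3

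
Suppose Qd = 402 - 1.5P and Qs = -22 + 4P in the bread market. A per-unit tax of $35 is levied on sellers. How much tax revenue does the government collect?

Tax revenue = 95550/11

Pre-tax equilibrium: P* = 848/11, Q* = 3150/11.
Tax on sellers shifts supply to Qs = -22 + 4(P − 35) = -162 + 4P.
402 - 1.5P = -162 + 4P gives buyer price Pb = 1128/11; sellers receive Ps = 1128/11 − 35 = 743/11.
New quantity: Q = 402 − 1.5(1128/11) = 2730/11.
Revenue = 35 × 2730/11 = 95550/11.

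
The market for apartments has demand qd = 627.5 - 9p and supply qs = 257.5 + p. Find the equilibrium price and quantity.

Set qd = qs: 627.5 - 9p = 257.5 + p.
370 = 10p, so p* = 37.
q* = 627.5 − 9(37) = 294.5.

p* = 37, q* = 294.5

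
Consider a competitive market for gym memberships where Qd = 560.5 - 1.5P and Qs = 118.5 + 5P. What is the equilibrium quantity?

Q* = 458.5

Set Qd = Qs: 560.5 - 1.5P = 118.5 + 5P.
442 = 6.5P, so P* = 68.
Q* = 560.5 − 1.5(68) = 458.5.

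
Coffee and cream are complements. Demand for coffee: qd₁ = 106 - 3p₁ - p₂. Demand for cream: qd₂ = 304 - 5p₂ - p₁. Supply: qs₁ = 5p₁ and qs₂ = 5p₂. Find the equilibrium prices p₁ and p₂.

Market 1: 106 - 3p₁ - p₂ = 5p₁ → 8p₁ + p₂ = 106.
Market 2: 10p₂ + p₁ = 304.
Eliminating p₂: 10×(1) − 1×(2) gives 79p₁ = 756, so p₁ = 756/79.
Back-substitute into (2): p₂ = (304 − 1×756/79) / 10 = 2326/79.

p₁ = 756/79, p₂ = 2326/79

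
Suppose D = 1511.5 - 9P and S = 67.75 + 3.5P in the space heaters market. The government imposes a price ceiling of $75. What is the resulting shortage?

Shortage = 506.25

Equilibrium price would be P* = 115.5, so the ceiling at 75 binds.
At P = 75: D = 1511.5 − 9(75) = 836.5, S = 67.75 + 3.5(75) = 330.25.
Shortage = 836.5 − 330.25 = 506.25.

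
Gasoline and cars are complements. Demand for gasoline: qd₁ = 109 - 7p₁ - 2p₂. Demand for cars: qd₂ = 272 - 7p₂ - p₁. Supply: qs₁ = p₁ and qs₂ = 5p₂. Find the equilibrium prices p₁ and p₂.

p₁ = 382/47, p₂ = 2067/94

Market 1: 109 - 7p₁ - 2p₂ = p₁ → 8p₁ + 2p₂ = 109.
Market 2: 12p₂ + p₁ = 272.
Eliminating p₂: 12×(1) − 2×(2) gives 94p₁ = 764, so p₁ = 382/47.
Back-substitute into (2): p₂ = (272 − 1×382/47) / 12 = 2067/94.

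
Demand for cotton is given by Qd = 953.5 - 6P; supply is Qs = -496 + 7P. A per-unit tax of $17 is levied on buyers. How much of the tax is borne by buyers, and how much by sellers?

Buyers bear 119/13, sellers bear 102/13

Pre-tax equilibrium: P* = 111.5, Q* = 284.5.
Tax on buyers shifts demand to Qd = 953.5 − 6(P + 17) = 851.5 - 6P.
851.5 - 6P = -496 + 7P gives seller price Ps = 2695/26; buyers pay Pb = 2695/26 + 17 = 3137/26.
New quantity: Q = 953.5 − 6(3137/26) = 5969/26.
Buyer burden = 3137/26 − 111.5 = 119/13; seller burden = 111.5 − 2695/26 = 102/13.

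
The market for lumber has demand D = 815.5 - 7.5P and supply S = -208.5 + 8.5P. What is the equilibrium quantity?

Set D = S: 815.5 - 7.5P = -208.5 + 8.5P.
1024 = 16P, so P* = 64.
Q* = 815.5 − 7.5(64) = 335.5.

Q* = 335.5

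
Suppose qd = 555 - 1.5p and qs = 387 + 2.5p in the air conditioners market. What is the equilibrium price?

p* = 42

Set qd = qs: 555 - 1.5p = 387 + 2.5p.
168 = 4p, so p* = 42.
q* = 555 − 1.5(42) = 492.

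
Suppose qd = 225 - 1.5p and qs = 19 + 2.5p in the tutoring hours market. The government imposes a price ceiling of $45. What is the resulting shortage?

Equilibrium price would be p* = 51.5, so the ceiling at 45 binds.
At p = 45: qd = 225 − 1.5(45) = 157.5, qs = 19 + 2.5(45) = 131.5.
Shortage = 157.5 − 131.5 = 26.

Shortage = 26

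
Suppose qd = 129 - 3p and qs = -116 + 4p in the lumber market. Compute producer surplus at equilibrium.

Equilibrium: 129 - 3p = -116 + 4p gives p* = 35, q* = 24.
Supply starts at p = 29 (where qs = 0).
PS = ½(35 − 29)(24) = 72.

Producer surplus = 72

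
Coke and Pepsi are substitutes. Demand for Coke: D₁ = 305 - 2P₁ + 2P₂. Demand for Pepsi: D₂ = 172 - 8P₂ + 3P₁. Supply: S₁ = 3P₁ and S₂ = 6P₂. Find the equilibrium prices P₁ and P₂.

Market 1: 305 - 2P₁ + 2P₂ = 3P₁ → 5P₁ - 2P₂ = 305.
Market 2: 14P₂ - 3P₁ = 172.
Eliminating P₂: 14×(1) + 2×(2) gives 64P₁ = 4614, so P₁ = 72.09375.
Back-substitute into (2): P₂ = (172 + 3×72.09375) / 14 = 27.734375.

P₁ = 72.09375, P₂ = 27.734375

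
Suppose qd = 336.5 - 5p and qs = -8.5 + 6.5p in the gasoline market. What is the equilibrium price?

p* = 30

Set qd = qs: 336.5 - 5p = -8.5 + 6.5p.
345 = 11.5p, so p* = 30.
q* = 336.5 − 5(30) = 186.5.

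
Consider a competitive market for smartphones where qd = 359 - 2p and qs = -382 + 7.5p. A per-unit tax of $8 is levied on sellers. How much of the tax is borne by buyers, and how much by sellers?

Pre-tax equilibrium: p* = 78, q* = 203.
Tax on sellers shifts supply to qs = -382 + 7.5(p − 8) = -442 + 7.5p.
359 - 2p = -442 + 7.5p gives buyer price pb = 1602/19; sellers receive ps = 1602/19 − 8 = 1450/19.
New quantity: q = 359 − 2(1602/19) = 3617/19.
Buyer burden = 1602/19 − 78 = 120/19; seller burden = 78 − 1450/19 = 32/19.

Buyers bear 120/19, sellers bear 32/19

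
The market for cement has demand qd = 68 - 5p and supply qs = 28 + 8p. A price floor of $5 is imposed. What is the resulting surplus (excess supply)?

Equilibrium price would be p* = 40/13, so the floor at 5 binds.
At p = 5: qd = 43, qs = 68.
Surplus = 68 − 43 = 25.

Surplus = 25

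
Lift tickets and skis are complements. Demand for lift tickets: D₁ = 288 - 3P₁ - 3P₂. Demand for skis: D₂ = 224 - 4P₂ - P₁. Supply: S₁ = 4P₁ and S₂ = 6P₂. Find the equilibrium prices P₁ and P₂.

Market 1: 288 - 3P₁ - 3P₂ = 4P₁ → 7P₁ + 3P₂ = 288.
Market 2: 10P₂ + P₁ = 224.
Eliminating P₂: 10×(1) − 3×(2) gives 67P₁ = 2208, so P₁ = 2208/67.
Back-substitute into (2): P₂ = (224 − 1×2208/67) / 10 = 1280/67.

P₁ = 2208/67, P₂ = 1280/67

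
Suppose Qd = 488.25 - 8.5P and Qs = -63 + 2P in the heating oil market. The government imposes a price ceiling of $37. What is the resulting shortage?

Equilibrium price would be P* = 52.5, so the ceiling at 37 binds.
At P = 37: Qd = 488.25 − 8.5(37) = 173.75, Qs = -63 + 2(37) = 11.
Shortage = 173.75 − 11 = 162.75.

Shortage = 162.75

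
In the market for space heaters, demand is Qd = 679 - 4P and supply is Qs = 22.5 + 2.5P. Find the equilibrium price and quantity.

Set Qd = Qs: 679 - 4P = 22.5 + 2.5P.
656.5 = 6.5P, so P* = 101.
Q* = 679 − 4(101) = 275.

P* = 101, Q* = 275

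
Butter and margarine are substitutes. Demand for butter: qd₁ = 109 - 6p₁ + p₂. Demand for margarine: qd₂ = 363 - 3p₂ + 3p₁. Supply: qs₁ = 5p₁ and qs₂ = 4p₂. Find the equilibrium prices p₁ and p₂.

p₁ = 563/37, p₂ = 2160/37

Market 1: 109 - 6p₁ + p₂ = 5p₁ → 11p₁ - p₂ = 109.
Market 2: 7p₂ - 3p₁ = 363.
Eliminating p₂: 7×(1) + 1×(2) gives 74p₁ = 1126, so p₁ = 563/37.
Back-substitute into (2): p₂ = (363 + 3×563/37) / 7 = 2160/37.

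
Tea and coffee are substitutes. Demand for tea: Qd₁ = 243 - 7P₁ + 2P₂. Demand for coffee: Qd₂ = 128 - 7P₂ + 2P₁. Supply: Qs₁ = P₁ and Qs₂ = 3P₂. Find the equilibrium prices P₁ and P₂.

P₁ = 1343/38, P₂ = 755/38

Market 1: 243 - 7P₁ + 2P₂ = P₁ → 8P₁ - 2P₂ = 243.
Market 2: 10P₂ - 2P₁ = 128.
Eliminating P₂: 10×(1) + 2×(2) gives 76P₁ = 2686, so P₁ = 1343/38.
Back-substitute into (2): P₂ = (128 + 2×1343/38) / 10 = 755/38.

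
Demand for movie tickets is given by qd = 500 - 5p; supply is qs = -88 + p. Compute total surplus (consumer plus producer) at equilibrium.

Total surplus = 60

Equilibrium: 500 - 5p = -88 + p gives p* = 98, q* = 10.
Demand choke price: p = 100; supply starts at p = 88.
CS = ½(100 − 98)(10) = 10; PS = ½(98 − 88)(10) = 50.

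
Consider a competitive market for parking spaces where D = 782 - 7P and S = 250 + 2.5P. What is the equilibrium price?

Set D = S: 782 - 7P = 250 + 2.5P.
532 = 9.5P, so P* = 56.
Q* = 782 − 7(56) = 390.

P* = 56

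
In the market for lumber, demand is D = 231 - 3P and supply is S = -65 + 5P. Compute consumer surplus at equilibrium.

Equilibrium: 231 - 3P = -65 + 5P gives P* = 37, Q* = 120.
Demand choke price (D = 0): P = 77.
CS = ½(77 − 37)(120) = 2400.

Consumer surplus = 2400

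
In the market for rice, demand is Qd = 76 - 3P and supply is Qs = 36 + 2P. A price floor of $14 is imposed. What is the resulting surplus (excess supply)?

Equilibrium price would be P* = 8, so the floor at 14 binds.
At P = 14: Qd = 34, Qs = 64.
Surplus = 64 − 34 = 30.

Surplus = 30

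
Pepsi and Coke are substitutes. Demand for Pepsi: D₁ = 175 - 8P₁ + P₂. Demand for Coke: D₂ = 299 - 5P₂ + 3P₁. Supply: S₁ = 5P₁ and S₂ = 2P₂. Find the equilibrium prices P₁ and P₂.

P₁ = 381/22, P₂ = 1103/22

Market 1: 175 - 8P₁ + P₂ = 5P₁ → 13P₁ - P₂ = 175.
Market 2: 7P₂ - 3P₁ = 299.
Eliminating P₂: 7×(1) + 1×(2) gives 88P₁ = 1524, so P₁ = 381/22.
Back-substitute into (2): P₂ = (299 + 3×381/22) / 7 = 1103/22.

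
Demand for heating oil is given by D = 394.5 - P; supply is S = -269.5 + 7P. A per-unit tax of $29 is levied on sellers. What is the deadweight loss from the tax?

Pre-tax equilibrium: P* = 83, Q* = 311.5.
Tax on sellers shifts supply to S = -269.5 + 7(P − 29) = -472.5 + 7P.
394.5 - P = -472.5 + 7P gives buyer price Pb = 108.375; sellers receive Ps = 108.375 − 29 = 79.375.
New quantity: Q = 394.5 − 1(108.375) = 286.125.
DWL = ½ × 29 × (311.5 − 286.125) = 367.9375.

Deadweight loss = 367.9375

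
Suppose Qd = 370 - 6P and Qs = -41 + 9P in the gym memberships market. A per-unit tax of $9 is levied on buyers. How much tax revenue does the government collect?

Tax revenue = 1558.8

Pre-tax equilibrium: P* = 27.4, Q* = 205.6.
Tax on buyers shifts demand to Qd = 370 − 6(P + 9) = 316 - 6P.
316 - 6P = -41 + 9P gives seller price Ps = 23.8; buyers pay Pb = 23.8 + 9 = 32.8.
New quantity: Q = 370 − 6(32.8) = 173.2.
Revenue = 9 × 173.2 = 1558.8.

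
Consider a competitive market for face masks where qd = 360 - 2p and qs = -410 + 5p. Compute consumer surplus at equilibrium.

Consumer surplus = 4900

Equilibrium: 360 - 2p = -410 + 5p gives p* = 110, q* = 140.
Demand choke price (qd = 0): p = 180.
CS = ½(180 − 110)(140) = 4900.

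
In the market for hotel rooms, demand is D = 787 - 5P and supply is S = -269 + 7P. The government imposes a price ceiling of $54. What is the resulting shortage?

Equilibrium price would be P* = 88, so the ceiling at 54 binds.
At P = 54: D = 787 − 5(54) = 517, S = -269 + 7(54) = 109.
Shortage = 517 − 109 = 408.

Shortage = 408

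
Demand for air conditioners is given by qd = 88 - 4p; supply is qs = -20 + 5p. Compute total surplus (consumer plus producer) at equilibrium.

Total surplus = 360

Equilibrium: 88 - 4p = -20 + 5p gives p* = 12, q* = 40.
Demand choke price: p = 22; supply starts at p = 4.
CS = ½(22 − 12)(40) = 200; PS = ½(12 − 4)(40) = 160.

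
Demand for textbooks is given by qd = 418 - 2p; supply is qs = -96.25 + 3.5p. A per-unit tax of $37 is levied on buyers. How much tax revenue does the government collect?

Tax revenue = 74851/11

Pre-tax equilibrium: p* = 93.5, q* = 231.
Tax on buyers shifts demand to qd = 418 − 2(p + 37) = 344 - 2p.
344 - 2p = -96.25 + 3.5p gives seller price ps = 1761/22; buyers pay pb = 1761/22 + 37 = 2575/22.
New quantity: q = 418 − 2(2575/22) = 2023/11.
Revenue = 37 × 2023/11 = 74851/11.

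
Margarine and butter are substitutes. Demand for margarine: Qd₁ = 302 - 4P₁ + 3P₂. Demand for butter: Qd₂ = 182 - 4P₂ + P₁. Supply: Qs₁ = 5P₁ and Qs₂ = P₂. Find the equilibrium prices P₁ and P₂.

Market 1: 302 - 4P₁ + 3P₂ = 5P₁ → 9P₁ - 3P₂ = 302.
Market 2: 5P₂ - P₁ = 182.
Eliminating P₂: 5×(1) + 3×(2) gives 42P₁ = 2056, so P₁ = 1028/21.
Back-substitute into (2): P₂ = (182 + 1×1028/21) / 5 = 970/21.

P₁ = 1028/21, P₂ = 970/21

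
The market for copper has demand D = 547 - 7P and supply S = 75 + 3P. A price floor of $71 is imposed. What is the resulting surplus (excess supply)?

Surplus = 238

Equilibrium price would be P* = 47.2, so the floor at 71 binds.
At P = 71: D = 50, S = 288.
Surplus = 288 − 50 = 238.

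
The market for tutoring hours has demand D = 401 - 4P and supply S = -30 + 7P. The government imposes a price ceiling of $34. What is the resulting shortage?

Equilibrium price would be P* = 431/11, so the ceiling at 34 binds.
At P = 34: D = 401 − 4(34) = 265, S = -30 + 7(34) = 208.
Shortage = 265 − 208 = 57.

Shortage = 57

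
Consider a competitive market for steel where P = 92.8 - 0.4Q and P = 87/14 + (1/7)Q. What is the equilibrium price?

P* = 29

Set the two price expressions equal: 92.8 - 0.4Q = 87/14 + (1/7)Q.
6061/70 = (19/35)Q, so Q* = 159.5.
P* = 92.8 − (0.4)(159.5) = 29.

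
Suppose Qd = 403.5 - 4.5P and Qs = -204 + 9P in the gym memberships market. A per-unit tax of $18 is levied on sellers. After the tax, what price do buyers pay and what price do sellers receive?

Pre-tax equilibrium: P* = 45, Q* = 201.
Tax on sellers shifts supply to Qs = -204 + 9(P − 18) = -366 + 9P.
403.5 - 4.5P = -366 + 9P gives buyer price Pb = 57; sellers receive Ps = 57 − 18 = 39.
New quantity: Q = 403.5 − 4.5(57) = 147.

Buyers pay $57, sellers receive $39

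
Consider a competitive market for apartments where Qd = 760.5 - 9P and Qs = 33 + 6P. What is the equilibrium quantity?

Set Qd = Qs: 760.5 - 9P = 33 + 6P.
727.5 = 15P, so P* = 48.5.
Q* = 760.5 − 9(48.5) = 324.

Q* = 324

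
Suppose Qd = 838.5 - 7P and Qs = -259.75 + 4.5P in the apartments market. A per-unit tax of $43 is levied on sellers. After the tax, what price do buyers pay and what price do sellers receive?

Pre-tax equilibrium: P* = 95.5, Q* = 170.
Tax on sellers shifts supply to Qs = -259.75 + 4.5(P − 43) = -453.25 + 4.5P.
838.5 - 7P = -453.25 + 4.5P gives buyer price Pb = 5167/46; sellers receive Ps = 5167/46 − 43 = 3189/46.
New quantity: Q = 838.5 − 7(5167/46) = 1201/23.

Buyers pay 5167/46, sellers receive 3189/46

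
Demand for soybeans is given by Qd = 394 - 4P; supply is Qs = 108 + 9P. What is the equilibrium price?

P* = 22

Set Qd = Qs: 394 - 4P = 108 + 9P.
286 = 13P, so P* = 22.
Q* = 394 − 4(22) = 306.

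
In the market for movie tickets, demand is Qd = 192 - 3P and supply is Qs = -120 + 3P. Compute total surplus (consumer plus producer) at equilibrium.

Equilibrium: 192 - 3P = -120 + 3P gives P* = 52, Q* = 36.
Demand choke price: P = 64; supply starts at P = 40.
CS = ½(64 − 52)(36) = 216; PS = ½(52 − 40)(36) = 216.

Total surplus = 432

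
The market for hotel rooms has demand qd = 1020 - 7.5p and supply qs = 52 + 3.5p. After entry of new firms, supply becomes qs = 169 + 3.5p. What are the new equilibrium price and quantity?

Original equilibrium: p* = 88, q* = 360.
New equilibrium: 1020 - 7.5p = 169 + 3.5p, so 851 = 11p and p' = 851/11; q' = 1020 − 7.5(851/11) = 9675/22.

p' = 851/11, q' = 9675/22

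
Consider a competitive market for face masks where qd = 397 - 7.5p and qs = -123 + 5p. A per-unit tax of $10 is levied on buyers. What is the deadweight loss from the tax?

Deadweight loss = 150

Pre-tax equilibrium: p* = 41.6, q* = 85.
Tax on buyers shifts demand to qd = 397 − 7.5(p + 10) = 322 - 7.5p.
322 - 7.5p = -123 + 5p gives seller price ps = 35.6; buyers pay pb = 35.6 + 10 = 45.6.
New quantity: q = 397 − 7.5(45.6) = 55.
DWL = ½ × 10 × (85 − 55) = 150.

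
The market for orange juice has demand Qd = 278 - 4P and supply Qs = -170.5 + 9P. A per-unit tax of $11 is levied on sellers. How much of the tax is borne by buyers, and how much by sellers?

Pre-tax equilibrium: P* = 34.5, Q* = 140.
Tax on sellers shifts supply to Qs = -170.5 + 9(P − 11) = -269.5 + 9P.
278 - 4P = -269.5 + 9P gives buyer price Pb = 1095/26; sellers receive Ps = 1095/26 − 11 = 809/26.
New quantity: Q = 278 − 4(1095/26) = 1424/13.
Buyer burden = 1095/26 − 34.5 = 99/13; seller burden = 34.5 − 809/26 = 44/13.

Buyers bear 99/13, sellers bear 44/13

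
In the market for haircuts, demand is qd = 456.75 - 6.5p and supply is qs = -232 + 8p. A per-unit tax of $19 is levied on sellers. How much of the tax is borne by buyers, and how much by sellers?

Pre-tax equilibrium: p* = 47.5, q* = 148.
Tax on sellers shifts supply to qs = -232 + 8(p − 19) = -384 + 8p.
456.75 - 6.5p = -384 + 8p gives buyer price pb = 3363/58; sellers receive ps = 3363/58 − 19 = 2261/58.
New quantity: q = 456.75 − 6.5(3363/58) = 2316/29.
Buyer burden = 3363/58 − 47.5 = 304/29; seller burden = 47.5 − 2261/58 = 247/29.

Buyers bear 304/29, sellers bear 247/29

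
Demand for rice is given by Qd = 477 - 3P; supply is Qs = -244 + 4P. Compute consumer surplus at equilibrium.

Consumer surplus = 4704

Equilibrium: 477 - 3P = -244 + 4P gives P* = 103, Q* = 168.
Demand choke price (Qd = 0): P = 159.
CS = ½(159 − 103)(168) = 4704.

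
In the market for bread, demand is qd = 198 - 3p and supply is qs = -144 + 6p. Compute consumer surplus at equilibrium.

Consumer surplus = 1176

Equilibrium: 198 - 3p = -144 + 6p gives p* = 38, q* = 84.
Demand choke price (qd = 0): p = 66.
CS = ½(66 − 38)(84) = 1176.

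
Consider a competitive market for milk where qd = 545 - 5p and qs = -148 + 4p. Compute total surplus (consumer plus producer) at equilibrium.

Total surplus = 5760

Equilibrium: 545 - 5p = -148 + 4p gives p* = 77, q* = 160.
Demand choke price: p = 109; supply starts at p = 37.
CS = ½(109 − 77)(160) = 2560; PS = ½(77 − 37)(160) = 3200.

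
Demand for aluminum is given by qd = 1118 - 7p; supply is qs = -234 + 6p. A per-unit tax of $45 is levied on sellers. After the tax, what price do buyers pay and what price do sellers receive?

Pre-tax equilibrium: p* = 104, q* = 390.
Tax on sellers shifts supply to qs = -234 + 6(p − 45) = -504 + 6p.
1118 - 7p = -504 + 6p gives buyer price pb = 1622/13; sellers receive ps = 1622/13 − 45 = 1037/13.
New quantity: q = 1118 − 7(1622/13) = 3180/13.

Buyers pay 1622/13, sellers receive 1037/13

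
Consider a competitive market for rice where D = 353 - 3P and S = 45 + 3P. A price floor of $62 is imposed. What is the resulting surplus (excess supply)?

Equilibrium price would be P* = 154/3, so the floor at 62 binds.
At P = 62: D = 167, S = 231.
Surplus = 231 − 167 = 64.

Surplus = 64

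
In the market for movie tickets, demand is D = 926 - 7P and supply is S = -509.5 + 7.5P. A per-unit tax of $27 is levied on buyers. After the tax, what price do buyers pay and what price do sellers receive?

Pre-tax equilibrium: P* = 99, Q* = 233.
Tax on buyers shifts demand to D = 926 − 7(P + 27) = 737 - 7P.
737 - 7P = -509.5 + 7.5P gives seller price Ps = 2493/29; buyers pay Pb = 2493/29 + 27 = 3276/29.
New quantity: Q = 926 − 7(3276/29) = 3922/29.

Buyers pay 3276/29, sellers receive 2493/29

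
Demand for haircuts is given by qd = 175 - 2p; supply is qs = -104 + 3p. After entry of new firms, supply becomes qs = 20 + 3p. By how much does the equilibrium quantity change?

Δq = 49.6

Original equilibrium: p* = 55.8, q* = 63.4.
New equilibrium: 175 - 2p = 20 + 3p, so 155 = 5p and p' = 31; q' = 175 − 2(31) = 113.
Change in quantity: 113 − 63.4 = 49.6.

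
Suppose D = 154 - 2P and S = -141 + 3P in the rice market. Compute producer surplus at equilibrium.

Producer surplus = 216

Equilibrium: 154 - 2P = -141 + 3P gives P* = 59, Q* = 36.
Supply starts at P = 47 (where S = 0).
PS = ½(59 − 47)(36) = 216.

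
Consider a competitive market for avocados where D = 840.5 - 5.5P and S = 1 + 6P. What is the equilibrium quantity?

Q* = 439

Set D = S: 840.5 - 5.5P = 1 + 6P.
839.5 = 11.5P, so P* = 73.
Q* = 840.5 − 5.5(73) = 439.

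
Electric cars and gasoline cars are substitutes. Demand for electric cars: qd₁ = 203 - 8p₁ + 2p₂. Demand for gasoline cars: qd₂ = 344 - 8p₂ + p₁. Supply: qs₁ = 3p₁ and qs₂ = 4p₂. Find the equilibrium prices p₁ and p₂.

p₁ = 1562/65, p₂ = 3987/130

Market 1: 203 - 8p₁ + 2p₂ = 3p₁ → 11p₁ - 2p₂ = 203.
Market 2: 12p₂ - p₁ = 344.
Eliminating p₂: 12×(1) + 2×(2) gives 130p₁ = 3124, so p₁ = 1562/65.
Back-substitute into (2): p₂ = (344 + 1×1562/65) / 12 = 3987/130.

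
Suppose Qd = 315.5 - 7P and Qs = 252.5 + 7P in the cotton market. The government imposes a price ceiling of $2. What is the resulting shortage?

Equilibrium price would be P* = 4.5, so the ceiling at 2 binds.
At P = 2: Qd = 315.5 − 7(2) = 301.5, Qs = 252.5 + 7(2) = 266.5.
Shortage = 301.5 − 266.5 = 35.

Shortage = 35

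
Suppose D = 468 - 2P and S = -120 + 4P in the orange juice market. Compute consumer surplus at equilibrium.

Equilibrium: 468 - 2P = -120 + 4P gives P* = 98, Q* = 272.
Demand choke price (D = 0): P = 234.
CS = ½(234 − 98)(272) = 18496.

Consumer surplus = 18496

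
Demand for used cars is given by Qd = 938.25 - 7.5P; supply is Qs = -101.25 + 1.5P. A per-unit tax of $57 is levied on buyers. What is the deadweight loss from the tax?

Pre-tax equilibrium: P* = 115.5, Q* = 72.
Tax on buyers shifts demand to Qd = 938.25 − 7.5(P + 57) = 510.75 - 7.5P.
510.75 - 7.5P = -101.25 + 1.5P gives seller price Ps = 68; buyers pay Pb = 68 + 57 = 125.
New quantity: Q = 938.25 − 7.5(125) = 0.75.
DWL = ½ × 57 × (72 − 0.75) = 2030.625.

Deadweight loss = 2030.625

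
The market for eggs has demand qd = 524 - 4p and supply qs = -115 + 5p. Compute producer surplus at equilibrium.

Equilibrium: 524 - 4p = -115 + 5p gives p* = 71, q* = 240.
Supply starts at p = 23 (where qs = 0).
PS = ½(71 − 23)(240) = 5760.

Producer surplus = 5760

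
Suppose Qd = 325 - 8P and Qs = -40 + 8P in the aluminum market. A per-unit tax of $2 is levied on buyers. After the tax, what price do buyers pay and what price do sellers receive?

Buyers pay $23.8125, sellers receive $21.8125

Pre-tax equilibrium: P* = 22.8125, Q* = 142.5.
Tax on buyers shifts demand to Qd = 325 − 8(P + 2) = 309 - 8P.
309 - 8P = -40 + 8P gives seller price Ps = 21.8125; buyers pay Pb = 21.8125 + 2 = 23.8125.
New quantity: Q = 325 − 8(23.8125) = 134.5.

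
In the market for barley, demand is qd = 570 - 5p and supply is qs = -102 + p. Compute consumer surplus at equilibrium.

Equilibrium: 570 - 5p = -102 + p gives p* = 112, q* = 10.
Demand choke price (qd = 0): p = 114.
CS = ½(114 − 112)(10) = 10.

Consumer surplus = 10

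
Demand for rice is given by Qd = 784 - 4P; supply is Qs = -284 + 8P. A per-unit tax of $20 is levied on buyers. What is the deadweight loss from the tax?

Deadweight loss = 1600/3

Pre-tax equilibrium: P* = 89, Q* = 428.
Tax on buyers shifts demand to Qd = 784 − 4(P + 20) = 704 - 4P.
704 - 4P = -284 + 8P gives seller price Ps = 247/3; buyers pay Pb = 247/3 + 20 = 307/3.
New quantity: Q = 784 − 4(307/3) = 1124/3.
DWL = ½ × 20 × (428 − 1124/3) = 1600/3.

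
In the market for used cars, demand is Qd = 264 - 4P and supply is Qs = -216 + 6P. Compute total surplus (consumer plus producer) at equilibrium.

Equilibrium: 264 - 4P = -216 + 6P gives P* = 48, Q* = 72.
Demand choke price: P = 66; supply starts at P = 36.
CS = ½(66 − 48)(72) = 648; PS = ½(48 − 36)(72) = 432.

Total surplus = 1080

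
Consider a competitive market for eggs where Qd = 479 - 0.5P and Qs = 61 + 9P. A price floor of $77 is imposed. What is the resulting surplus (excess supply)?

Equilibrium price would be P* = 44, so the floor at 77 binds.
At P = 77: Qd = 440.5, Qs = 754.
Surplus = 754 − 440.5 = 313.5.

Surplus = 313.5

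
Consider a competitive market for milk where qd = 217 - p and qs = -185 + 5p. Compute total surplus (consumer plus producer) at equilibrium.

Equilibrium: 217 - p = -185 + 5p gives p* = 67, q* = 150.
Demand choke price: p = 217; supply starts at p = 37.
CS = ½(217 − 67)(150) = 11250; PS = ½(67 − 37)(150) = 2250.

Total surplus = 13500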